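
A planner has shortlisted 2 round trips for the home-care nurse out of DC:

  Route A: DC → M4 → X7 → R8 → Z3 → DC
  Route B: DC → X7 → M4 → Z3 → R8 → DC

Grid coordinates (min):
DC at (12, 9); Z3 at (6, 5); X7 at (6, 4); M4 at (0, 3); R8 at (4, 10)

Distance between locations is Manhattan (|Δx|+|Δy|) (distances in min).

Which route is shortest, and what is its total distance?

42 min — Route B is the shortest.

Route A: 18 + 7 + 8 + 7 + 10 = 50
Route B: 11 + 7 + 8 + 7 + 9 = 42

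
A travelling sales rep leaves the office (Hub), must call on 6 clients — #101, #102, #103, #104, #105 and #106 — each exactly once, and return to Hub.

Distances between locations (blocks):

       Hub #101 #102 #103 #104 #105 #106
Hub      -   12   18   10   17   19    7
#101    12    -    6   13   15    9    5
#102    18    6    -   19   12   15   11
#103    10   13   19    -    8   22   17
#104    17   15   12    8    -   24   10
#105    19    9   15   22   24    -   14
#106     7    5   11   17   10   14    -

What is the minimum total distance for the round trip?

Minimum total distance: 66 blocks.

With 6 stops there are 6!/2 = 360 distinct round trips (a route and its reverse cost the same).
Hub - #101 - #102 - #103 - #104 - #105 - #106 - Hub: 12+6+19+8+24+14+7 = 90
Hub - #101 - #102 - #103 - #104 - #106 - #105 - Hub: 12+6+19+8+10+14+19 = 88
Hub - #101 - #102 - #103 - #105 - #104 - #106 - Hub: 12+6+19+22+24+10+7 = 100
Hub - #101 - #102 - #103 - #105 - #106 - #104 - Hub: 12+6+19+22+14+10+17 = 100
Hub - #101 - #102 - #103 - #106 - #104 - #105 - Hub: 12+6+19+17+10+24+19 = 107
Hub - #101 - #102 - #103 - #106 - #105 - #104 - Hub: 12+6+19+17+14+24+17 = 109
Hub - #101 - #102 - #104 - #103 - #105 - #106 - Hub: 12+6+12+8+22+14+7 = 81
Hub - #101 - #102 - #104 - #103 - #106 - #105 - Hub: 12+6+12+8+17+14+19 = 88
… (352 more)
Hub - #103 - #104 - #102 - #101 - #105 - #106 - Hub: 10+8+12+6+9+14+7 = 66  ← best
The minimum is 66.
One optimal route: Hub → #103 → #104 → #102 → #101 → #105 → #106 → Hub (or its reverse).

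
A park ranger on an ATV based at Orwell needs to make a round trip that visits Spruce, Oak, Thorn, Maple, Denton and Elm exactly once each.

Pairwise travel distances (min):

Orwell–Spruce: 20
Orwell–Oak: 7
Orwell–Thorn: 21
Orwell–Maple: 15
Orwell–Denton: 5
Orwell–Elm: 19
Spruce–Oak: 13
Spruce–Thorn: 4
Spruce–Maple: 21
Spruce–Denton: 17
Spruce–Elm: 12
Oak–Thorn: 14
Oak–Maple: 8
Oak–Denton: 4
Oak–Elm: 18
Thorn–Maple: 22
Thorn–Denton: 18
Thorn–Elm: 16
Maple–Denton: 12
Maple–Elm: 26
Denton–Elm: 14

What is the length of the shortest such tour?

72 min — the shortest possible round trip.

There are 360 distinct closed tours to check (reversals are equivalent).
Orwell - Spruce - Oak - Thorn - Maple - Denton - Elm - Orwell: 20+13+14+22+12+14+19 = 114
Orwell - Spruce - Oak - Thorn - Maple - Elm - Denton - Orwell: 20+13+14+22+26+14+5 = 114
Orwell - Spruce - Oak - Thorn - Denton - Maple - Elm - Orwell: 20+13+14+18+12+26+19 = 122
Orwell - Spruce - Oak - Thorn - Denton - Elm - Maple - Orwell: 20+13+14+18+14+26+15 = 120
Orwell - Spruce - Oak - Thorn - Elm - Maple - Denton - Orwell: 20+13+14+16+26+12+5 = 106
Orwell - Spruce - Oak - Thorn - Elm - Denton - Maple - Orwell: 20+13+14+16+14+12+15 = 104
Orwell - Spruce - Oak - Maple - Thorn - Denton - Elm - Orwell: 20+13+8+22+18+14+19 = 114
Orwell - Spruce - Oak - Maple - Thorn - Elm - Denton - Orwell: 20+13+8+22+16+14+5 = 98
… (352 more)
Orwell - Oak - Maple - Thorn - Spruce - Elm - Denton - Orwell: 7+8+22+4+12+14+5 = 72  ← best
The minimum is 72.
One optimal route: Orwell → Oak → Maple → Thorn → Spruce → Elm → Denton → Orwell (or its reverse).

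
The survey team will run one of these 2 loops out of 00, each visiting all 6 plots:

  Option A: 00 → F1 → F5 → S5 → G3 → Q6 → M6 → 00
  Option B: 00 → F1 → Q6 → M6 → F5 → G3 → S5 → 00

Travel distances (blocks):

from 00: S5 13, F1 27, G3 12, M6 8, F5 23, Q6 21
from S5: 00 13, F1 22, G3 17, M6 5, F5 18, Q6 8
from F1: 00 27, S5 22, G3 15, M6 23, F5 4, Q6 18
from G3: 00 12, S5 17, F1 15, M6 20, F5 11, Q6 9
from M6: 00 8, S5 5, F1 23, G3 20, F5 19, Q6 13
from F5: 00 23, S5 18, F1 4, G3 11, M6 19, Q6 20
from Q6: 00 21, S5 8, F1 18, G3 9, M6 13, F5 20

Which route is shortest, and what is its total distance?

96 blocks — Option A is the shortest.

Option A: 27 + 4 + 18 + 17 + 9 + 13 + 8 = 96
Option B: 27 + 18 + 13 + 19 + 11 + 17 + 13 = 118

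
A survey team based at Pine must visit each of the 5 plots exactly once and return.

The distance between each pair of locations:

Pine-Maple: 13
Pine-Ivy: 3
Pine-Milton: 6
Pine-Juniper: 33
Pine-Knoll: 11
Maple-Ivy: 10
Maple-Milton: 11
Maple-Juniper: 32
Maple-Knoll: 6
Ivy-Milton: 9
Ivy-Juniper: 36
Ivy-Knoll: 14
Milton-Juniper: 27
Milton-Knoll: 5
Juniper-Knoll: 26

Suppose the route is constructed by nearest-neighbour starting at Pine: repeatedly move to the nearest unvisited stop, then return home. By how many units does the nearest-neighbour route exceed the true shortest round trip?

The nearest-neighbour route is 10 longer than optimal.

Pine: Ivy=3, Milton=6, Knoll=11, Maple=13, Juniper=33 ⇒ Ivy
Ivy: Milton=9, Maple=10, Knoll=14, Juniper=36 ⇒ Milton
Milton: Knoll=5, Maple=11, Juniper=27 ⇒ Knoll
Knoll: Maple=6, Juniper=26 ⇒ Maple
Maple: Juniper=32 ⇒ Juniper
NN route Pine → Ivy → Milton → Knoll → Maple → Juniper → Pine costs 88.
Optimal: Pine → Ivy → Maple → Knoll → Juniper → Milton → Pine costs 78 (by enumerating all 60 distinct tours).
Excess = 88 − 78 = 10.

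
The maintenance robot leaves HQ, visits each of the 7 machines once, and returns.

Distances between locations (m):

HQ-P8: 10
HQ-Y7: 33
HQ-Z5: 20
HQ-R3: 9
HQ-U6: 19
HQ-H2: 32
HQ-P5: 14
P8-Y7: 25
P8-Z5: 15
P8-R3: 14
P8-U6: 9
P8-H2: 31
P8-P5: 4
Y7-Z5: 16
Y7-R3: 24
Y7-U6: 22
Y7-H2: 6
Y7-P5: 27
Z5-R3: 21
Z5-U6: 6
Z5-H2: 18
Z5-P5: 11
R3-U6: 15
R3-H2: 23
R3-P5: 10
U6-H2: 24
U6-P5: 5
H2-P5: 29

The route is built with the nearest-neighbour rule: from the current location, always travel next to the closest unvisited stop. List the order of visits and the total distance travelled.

Total distance 92 m via the nearest-neighbour route HQ → R3 → P5 → P8 → U6 → Z5 → Y7 → H2 → HQ.

From HQ: distances to unvisited — R3=9, P8=10, P5=14, U6=19, Z5=20, H2=32, Y7=33. Nearest is R3 (9).
From R3: distances to unvisited — P5=10, P8=14, U6=15, Z5=21, H2=23, Y7=24. Nearest is P5 (10).
From P5: distances to unvisited — P8=4, U6=5, Z5=11, Y7=27, H2=29. Nearest is P8 (4).
From P8: distances to unvisited — U6=9, Z5=15, Y7=25, H2=31. Nearest is U6 (9).
From U6: distances to unvisited — Z5=6, Y7=22, H2=24. Nearest is Z5 (6).
From Z5: distances to unvisited — Y7=16, H2=18. Nearest is Y7 (16).
From Y7: distances to unvisited — H2=6. Nearest is H2 (6).
Return H2→HQ: 32.
Total = 9 + 10 + 4 + 9 + 6 + 16 + 6 + 32 = 92.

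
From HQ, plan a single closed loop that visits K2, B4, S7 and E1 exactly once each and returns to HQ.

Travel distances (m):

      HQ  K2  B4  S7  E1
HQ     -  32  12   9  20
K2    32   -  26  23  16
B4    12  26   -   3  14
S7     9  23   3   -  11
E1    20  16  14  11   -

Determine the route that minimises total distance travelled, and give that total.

There are 12 distinct closed tours to check (reversals are equivalent).
HQ → K2 → B4 → S7 → E1 → HQ: 32+26+3+11+20 = 92
HQ → K2 → B4 → E1 → S7 → HQ: 32+26+14+11+9 = 92
HQ → K2 → S7 → B4 → E1 → HQ: 32+23+3+14+20 = 92
HQ → K2 → S7 → E1 → B4 → HQ: 32+23+11+14+12 = 92
HQ → K2 → E1 → B4 → S7 → HQ: 32+16+14+3+9 = 74
HQ → K2 → E1 → S7 → B4 → HQ: 32+16+11+3+12 = 74
HQ → B4 → K2 → S7 → E1 → HQ: 12+26+23+11+20 = 92
HQ → B4 → K2 → E1 → S7 → HQ: 12+26+16+11+9 = 74
HQ → B4 → S7 → K2 → E1 → HQ: 12+3+23+16+20 = 74
HQ → B4 → E1 → K2 → S7 → HQ: 12+14+16+23+9 = 74
HQ → S7 → K2 → B4 → E1 → HQ: 9+23+26+14+20 = 92
HQ → S7 → B4 → K2 → E1 → HQ: 9+3+26+16+20 = 74
The minimum is 74.
One optimal route: HQ → K2 → E1 → B4 → S7 → HQ (or its reverse).

Shortest round trip = 74 m.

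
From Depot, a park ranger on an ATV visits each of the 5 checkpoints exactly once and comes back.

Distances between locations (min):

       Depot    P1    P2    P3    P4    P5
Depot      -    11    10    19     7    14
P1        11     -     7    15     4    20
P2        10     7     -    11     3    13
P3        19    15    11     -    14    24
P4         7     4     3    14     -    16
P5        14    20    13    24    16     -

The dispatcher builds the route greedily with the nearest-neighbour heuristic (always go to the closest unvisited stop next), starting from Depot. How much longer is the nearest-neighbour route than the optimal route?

Excess over optimum: 6 min.

From Depot: P4=7, P2=10, P1=11, P5=14, P3=19 → choose P4 (7).
From P4: P2=3, P1=4, P3=14, P5=16 → choose P2 (3).
From P2: P1=7, P3=11, P5=13 → choose P1 (7).
From P1: P3=15, P5=20 → choose P3 (15).
From P3: P5=24 → choose P5 (24).
NN route Depot → P4 → P2 → P1 → P3 → P5 → Depot costs 70.
Optimal: Depot → P4 → P1 → P3 → P2 → P5 → Depot costs 64 (by enumerating all 60 distinct tours).
Excess = 70 − 64 = 6.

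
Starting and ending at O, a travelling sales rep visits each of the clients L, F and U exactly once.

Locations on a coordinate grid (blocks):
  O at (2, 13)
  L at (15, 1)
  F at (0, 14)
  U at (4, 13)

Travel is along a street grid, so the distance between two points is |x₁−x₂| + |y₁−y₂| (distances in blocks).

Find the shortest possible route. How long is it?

Shortest round trip = 56 blocks.

O - L - F - U - O: 25+28+5+2 = 60
O - L - U - F - O: 25+23+5+3 = 56
O - F - L - U - O: 3+28+23+2 = 56
The minimum is 56.
One optimal route: O → L → U → F → O (or its reverse).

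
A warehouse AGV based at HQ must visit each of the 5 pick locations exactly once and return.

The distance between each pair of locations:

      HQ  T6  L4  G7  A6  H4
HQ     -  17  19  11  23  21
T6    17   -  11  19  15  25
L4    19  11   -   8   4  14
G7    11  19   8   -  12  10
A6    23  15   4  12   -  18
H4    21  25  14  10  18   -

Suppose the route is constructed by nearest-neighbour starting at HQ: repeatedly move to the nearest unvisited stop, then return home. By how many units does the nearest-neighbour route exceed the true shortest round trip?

HQ: G7=11, T6=17, L4=19, H4=21, A6=23 ⇒ G7
G7: L4=8, H4=10, A6=12, T6=19 ⇒ L4
L4: A6=4, T6=11, H4=14 ⇒ A6
A6: T6=15, H4=18 ⇒ T6
T6: H4=25 ⇒ H4
NN route HQ → G7 → L4 → A6 → T6 → H4 → HQ costs 84.
Optimal: HQ → T6 → L4 → A6 → H4 → G7 → HQ costs 71 (by enumerating all 60 distinct tours).
Excess = 84 − 71 = 13.

Excess over optimum: 13.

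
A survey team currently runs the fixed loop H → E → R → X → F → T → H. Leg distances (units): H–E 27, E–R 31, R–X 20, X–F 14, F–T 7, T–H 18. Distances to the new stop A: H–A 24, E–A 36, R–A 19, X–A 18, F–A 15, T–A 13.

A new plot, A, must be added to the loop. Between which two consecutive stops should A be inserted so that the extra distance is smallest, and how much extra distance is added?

Adding 17 by placing A on the R–X leg.

Insertion cost between consecutive stops i–j is d(i,A) + d(A,j) − d(i,j):
  between H and E: 24 + 36 − 27 = 33
  between E and R: 36 + 19 − 31 = 24
  between R and X: 19 + 18 − 20 = 17
  between X and F: 18 + 15 − 14 = 19
  between F and T: 15 + 13 − 7 = 21
  between T and H: 13 + 24 − 18 = 19
Cheapest insertion is between R and X, adding 17.
New total = 117 + 17 = 134.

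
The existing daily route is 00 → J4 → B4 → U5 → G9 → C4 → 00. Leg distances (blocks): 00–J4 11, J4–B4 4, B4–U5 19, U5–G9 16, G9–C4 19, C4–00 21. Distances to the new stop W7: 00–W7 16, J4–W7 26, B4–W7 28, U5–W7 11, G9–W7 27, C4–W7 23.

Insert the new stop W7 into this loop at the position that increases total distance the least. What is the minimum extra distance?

Insertion cost between consecutive stops i–j is d(i,W7) + d(W7,j) − d(i,j):
  between 00 and J4: 16 + 26 − 11 = 31
  between J4 and B4: 26 + 28 − 4 = 50
  between B4 and U5: 28 + 11 − 19 = 20
  between U5 and G9: 11 + 27 − 16 = 22
  between G9 and C4: 27 + 23 − 19 = 31
  between C4 and 00: 23 + 16 − 21 = 18
Cheapest insertion is between C4 and 00, adding 18.
New total = 90 + 18 = 108.

Minimum extra distance: 18 blocks, inserting W7 between C4 and 00.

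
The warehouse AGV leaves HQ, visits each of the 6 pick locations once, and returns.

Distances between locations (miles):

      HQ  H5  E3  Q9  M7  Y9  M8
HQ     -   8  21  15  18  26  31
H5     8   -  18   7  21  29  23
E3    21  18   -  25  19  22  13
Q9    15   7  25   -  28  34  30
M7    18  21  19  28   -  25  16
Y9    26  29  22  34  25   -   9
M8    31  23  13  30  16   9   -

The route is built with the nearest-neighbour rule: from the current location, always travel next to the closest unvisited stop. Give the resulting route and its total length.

105 miles along HQ → H5 → Q9 → E3 → M8 → Y9 → M7 → HQ.

From HQ: distances to unvisited — H5=8, Q9=15, M7=18, E3=21, Y9=26, M8=31. Nearest is H5 (8).
From H5: distances to unvisited — Q9=7, E3=18, M7=21, M8=23, Y9=29. Nearest is Q9 (7).
From Q9: distances to unvisited — E3=25, M7=28, M8=30, Y9=34. Nearest is E3 (25).
From E3: distances to unvisited — M8=13, M7=19, Y9=22. Nearest is M8 (13).
From M8: distances to unvisited — Y9=9, M7=16. Nearest is Y9 (9).
From Y9: distances to unvisited — M7=25. Nearest is M7 (25).
Return M7→HQ: 18.
Total = 8 + 7 + 25 + 13 + 9 + 25 + 18 = 105.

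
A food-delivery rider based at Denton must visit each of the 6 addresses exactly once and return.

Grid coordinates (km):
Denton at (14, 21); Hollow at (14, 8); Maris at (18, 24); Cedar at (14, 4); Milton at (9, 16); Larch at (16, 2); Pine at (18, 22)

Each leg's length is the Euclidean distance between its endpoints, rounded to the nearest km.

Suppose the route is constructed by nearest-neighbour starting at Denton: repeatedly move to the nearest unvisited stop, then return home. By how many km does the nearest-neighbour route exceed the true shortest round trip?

From Denton: Pine=4, Maris=5, Milton=7, Hollow=13, Cedar=17, Larch=19 → choose Pine (4).
From Pine: Maris=2, Milton=11, Hollow=15, Cedar=18, Larch=20 → choose Maris (2).
From Maris: Milton=12, Hollow=16, Cedar=20, Larch=22 → choose Milton (12).
From Milton: Hollow=9, Cedar=13, Larch=16 → choose Hollow (9).
From Hollow: Cedar=4, Larch=6 → choose Cedar (4).
From Cedar: Larch=3 → choose Larch (3).
NN route Denton → Pine → Maris → Milton → Hollow → Cedar → Larch → Denton costs 53.
Optimal: Denton → Maris → Pine → Cedar → Larch → Hollow → Milton → Denton costs 50 (by enumerating all 360 distinct tours).
Excess = 53 − 50 = 3.

Excess over optimum: 3 km.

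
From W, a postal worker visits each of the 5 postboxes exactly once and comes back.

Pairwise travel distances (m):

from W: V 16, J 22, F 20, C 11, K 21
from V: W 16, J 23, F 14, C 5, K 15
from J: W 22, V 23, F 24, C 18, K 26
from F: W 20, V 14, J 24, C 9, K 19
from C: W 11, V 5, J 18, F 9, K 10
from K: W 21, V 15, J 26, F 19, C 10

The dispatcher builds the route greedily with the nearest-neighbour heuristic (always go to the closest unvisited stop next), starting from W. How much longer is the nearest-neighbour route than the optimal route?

1 m longer than the optimal tour.

From W: C=11, V=16, F=20, K=21, J=22 → choose C (11).
From C: V=5, F=9, K=10, J=18 → choose V (5).
From V: F=14, K=15, J=23 → choose F (14).
From F: K=19, J=24 → choose K (19).
From K: J=26 → choose J (26).
NN route W → C → V → F → K → J → W costs 97.
Optimal: W → V → C → K → F → J → W costs 96 (by enumerating all 60 distinct tours).
Excess = 97 − 96 = 1.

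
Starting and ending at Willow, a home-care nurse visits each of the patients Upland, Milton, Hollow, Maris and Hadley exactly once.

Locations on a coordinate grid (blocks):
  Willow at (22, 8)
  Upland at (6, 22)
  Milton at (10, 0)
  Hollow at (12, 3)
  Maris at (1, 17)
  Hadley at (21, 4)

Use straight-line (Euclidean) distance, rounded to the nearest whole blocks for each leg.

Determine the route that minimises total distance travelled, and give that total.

With 5 stops there are 5!/2 = 60 distinct round trips (a route and its reverse cost the same).
Willow-Upland-Milton-Hollow-Maris-Hadley-Willow: 21+22+4+18+24+4 = 93
Willow-Upland-Milton-Hollow-Hadley-Maris-Willow: 21+22+4+9+24+23 = 103
Willow-Upland-Milton-Maris-Hollow-Hadley-Willow: 21+22+19+18+9+4 = 93
Willow-Upland-Milton-Maris-Hadley-Hollow-Willow: 21+22+19+24+9+11 = 106
Willow-Upland-Milton-Hadley-Hollow-Maris-Willow: 21+22+12+9+18+23 = 105
Willow-Upland-Milton-Hadley-Maris-Hollow-Willow: 21+22+12+24+18+11 = 108
Willow-Upland-Hollow-Milton-Maris-Hadley-Willow: 21+20+4+19+24+4 = 92
Willow-Upland-Hollow-Milton-Hadley-Maris-Willow: 21+20+4+12+24+23 = 104
Willow-Upland-Hollow-Maris-Milton-Hadley-Willow: 21+20+18+19+12+4 = 94
Willow-Upland-Hollow-Maris-Hadley-Milton-Willow: 21+20+18+24+12+14 = 109
Willow-Upland-Hollow-Hadley-Milton-Maris-Willow: 21+20+9+12+19+23 = 104
Willow-Upland-Hollow-Hadley-Maris-Milton-Willow: 21+20+9+24+19+14 = 107
Willow-Upland-Maris-Milton-Hollow-Hadley-Willow: 21+7+19+4+9+4 = 64
Willow-Upland-Maris-Milton-Hadley-Hollow-Willow: 21+7+19+12+9+11 = 79
… (46 more)
The minimum is 64.
One optimal route: Willow → Upland → Maris → Milton → Hollow → Hadley → Willow (or its reverse).

Minimum total distance: 64 blocks.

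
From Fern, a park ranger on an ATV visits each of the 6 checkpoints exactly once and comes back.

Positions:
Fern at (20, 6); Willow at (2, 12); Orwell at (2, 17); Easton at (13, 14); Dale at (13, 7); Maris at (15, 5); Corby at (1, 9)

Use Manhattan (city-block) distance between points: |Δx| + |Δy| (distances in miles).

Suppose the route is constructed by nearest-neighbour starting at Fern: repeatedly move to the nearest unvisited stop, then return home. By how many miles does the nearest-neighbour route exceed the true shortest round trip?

From Fern: Maris=6, Dale=8, Easton=15, Corby=22, Willow=24, Orwell=29 → choose Maris (6).
From Maris: Dale=4, Easton=11, Corby=18, Willow=20, Orwell=25 → choose Dale (4).
From Dale: Easton=7, Corby=14, Willow=16, Orwell=21 → choose Easton (7).
From Easton: Willow=13, Orwell=14, Corby=17 → choose Willow (13).
From Willow: Corby=4, Orwell=5 → choose Corby (4).
From Corby: Orwell=9 → choose Orwell (9).
NN route Fern → Maris → Dale → Easton → Willow → Corby → Orwell → Fern costs 72.
Optimal: Fern → Easton → Orwell → Willow → Corby → Dale → Maris → Fern costs 62 (by enumerating all 360 distinct tours).
Excess = 72 − 62 = 10.

Excess over optimum: 10 miles.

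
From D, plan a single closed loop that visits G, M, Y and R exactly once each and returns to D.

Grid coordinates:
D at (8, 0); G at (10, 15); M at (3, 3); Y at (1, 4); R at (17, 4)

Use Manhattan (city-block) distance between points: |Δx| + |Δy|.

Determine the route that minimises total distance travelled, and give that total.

There are 12 distinct closed tours to check (reversals are equivalent).
D - G - M - Y - R - D: 17+19+3+16+13 = 68
D - G - M - R - Y - D: 17+19+15+16+11 = 78
D - G - Y - M - R - D: 17+20+3+15+13 = 68
D - G - Y - R - M - D: 17+20+16+15+8 = 76
D - G - R - M - Y - D: 17+18+15+3+11 = 64
D - G - R - Y - M - D: 17+18+16+3+8 = 62
D - M - G - Y - R - D: 8+19+20+16+13 = 76
D - M - G - R - Y - D: 8+19+18+16+11 = 72
D - M - Y - G - R - D: 8+3+20+18+13 = 62
D - M - R - G - Y - D: 8+15+18+20+11 = 72
D - Y - G - M - R - D: 11+20+19+15+13 = 78
D - Y - M - G - R - D: 11+3+19+18+13 = 64
The minimum is 62.
One optimal route: D → G → R → Y → M → D (or its reverse).

Shortest round trip = 62.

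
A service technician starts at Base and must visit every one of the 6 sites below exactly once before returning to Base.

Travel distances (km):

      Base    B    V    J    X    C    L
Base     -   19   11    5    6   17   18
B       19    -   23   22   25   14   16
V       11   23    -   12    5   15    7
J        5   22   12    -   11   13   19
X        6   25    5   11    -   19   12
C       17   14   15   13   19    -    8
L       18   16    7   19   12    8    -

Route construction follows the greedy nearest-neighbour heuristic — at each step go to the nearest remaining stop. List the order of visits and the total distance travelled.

Total distance 69 km via the nearest-neighbour route Base → J → X → V → L → C → B → Base.

From Base: distances to unvisited — J=5, X=6, V=11, C=17, L=18, B=19. Nearest is J (5).
From J: distances to unvisited — X=11, V=12, C=13, L=19, B=22. Nearest is X (11).
From X: distances to unvisited — V=5, L=12, C=19, B=25. Nearest is V (5).
From V: distances to unvisited — L=7, C=15, B=23. Nearest is L (7).
From L: distances to unvisited — C=8, B=16. Nearest is C (8).
From C: distances to unvisited — B=14. Nearest is B (14).
Return B→Base: 19.
Total = 5 + 11 + 5 + 7 + 8 + 14 + 19 = 69.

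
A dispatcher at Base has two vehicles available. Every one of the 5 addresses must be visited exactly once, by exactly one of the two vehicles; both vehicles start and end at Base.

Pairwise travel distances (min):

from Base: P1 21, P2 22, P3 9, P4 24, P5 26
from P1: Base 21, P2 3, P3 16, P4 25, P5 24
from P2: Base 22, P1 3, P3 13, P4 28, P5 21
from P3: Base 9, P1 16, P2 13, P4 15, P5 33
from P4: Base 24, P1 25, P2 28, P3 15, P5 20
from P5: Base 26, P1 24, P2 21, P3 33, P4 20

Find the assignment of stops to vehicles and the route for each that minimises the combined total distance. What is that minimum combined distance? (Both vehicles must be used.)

Check every non-empty split of the stops between the two vehicles; for each half take its own optimal tour:
  {P1} + {P2, P3, P4, P5}: 42 + 87 = 129
  {P2} + {P1, P3, P4, P5}: 44 + 89 = 133
  {P1, P2} + {P3, P4, P5}: 46 + 70 = 116
  {P3} + {P1, P2, P4, P5}: 18 + 89 = 107
  {P1, P3} + {P2, P4, P5}: 46 + 87 = 133
  {P2, P3} + {P1, P4, P5}: 44 + 89 = 133
  … (15 splits in total)
Best: vehicle 1 Base → P3 → Base = 18; vehicle 2 Base → P1 → P2 → P5 → P4 → Base = 89; combined 107.

107 min — the smallest possible combined total.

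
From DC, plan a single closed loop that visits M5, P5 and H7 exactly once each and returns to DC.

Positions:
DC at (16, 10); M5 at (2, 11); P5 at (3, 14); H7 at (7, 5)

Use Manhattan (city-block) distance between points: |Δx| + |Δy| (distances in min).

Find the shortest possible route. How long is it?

Shortest round trip = 46 min.

With 3 stops there are 3!/2 = 3 distinct round trips (a route and its reverse cost the same).
DC→M5→P5→H7→DC: 15+4+13+14 = 46
DC→M5→H7→P5→DC: 15+11+13+17 = 56
DC→P5→M5→H7→DC: 17+4+11+14 = 46
The minimum is 46.
One optimal route: DC → M5 → P5 → H7 → DC (or its reverse).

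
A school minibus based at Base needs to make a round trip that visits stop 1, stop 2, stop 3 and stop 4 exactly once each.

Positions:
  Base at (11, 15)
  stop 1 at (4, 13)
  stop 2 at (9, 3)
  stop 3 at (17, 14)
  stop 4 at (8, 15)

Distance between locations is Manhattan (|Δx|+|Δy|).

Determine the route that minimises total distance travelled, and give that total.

Minimum total distance: 50.

With 4 stops there are 4!/2 = 12 distinct round trips (a route and its reverse cost the same).
Base-stop 1-stop 2-stop 3-stop 4-Base: 9+15+19+10+3 = 56
Base-stop 1-stop 2-stop 4-stop 3-Base: 9+15+13+10+7 = 54
Base-stop 1-stop 3-stop 2-stop 4-Base: 9+14+19+13+3 = 58
Base-stop 1-stop 3-stop 4-stop 2-Base: 9+14+10+13+14 = 60
Base-stop 1-stop 4-stop 2-stop 3-Base: 9+6+13+19+7 = 54
Base-stop 1-stop 4-stop 3-stop 2-Base: 9+6+10+19+14 = 58
Base-stop 2-stop 1-stop 3-stop 4-Base: 14+15+14+10+3 = 56
Base-stop 2-stop 1-stop 4-stop 3-Base: 14+15+6+10+7 = 52
Base-stop 2-stop 3-stop 1-stop 4-Base: 14+19+14+6+3 = 56
Base-stop 2-stop 4-stop 1-stop 3-Base: 14+13+6+14+7 = 54
Base-stop 3-stop 1-stop 2-stop 4-Base: 7+14+15+13+3 = 52
Base-stop 3-stop 2-stop 1-stop 4-Base: 7+19+15+6+3 = 50
The minimum is 50.
One optimal route: Base → stop 3 → stop 2 → stop 1 → stop 4 → Base (or its reverse).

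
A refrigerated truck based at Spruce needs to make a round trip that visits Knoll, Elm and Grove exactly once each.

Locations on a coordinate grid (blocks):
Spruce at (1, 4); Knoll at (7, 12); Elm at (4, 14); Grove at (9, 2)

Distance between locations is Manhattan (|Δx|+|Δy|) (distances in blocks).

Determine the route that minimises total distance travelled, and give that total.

Minimum total distance: 40 blocks.

With 3 stops there are 3!/2 = 3 distinct round trips (a route and its reverse cost the same).
Spruce→Knoll→Elm→Grove→Spruce: 14+5+17+10 = 46
Spruce→Knoll→Grove→Elm→Spruce: 14+12+17+13 = 56
Spruce→Elm→Knoll→Grove→Spruce: 13+5+12+10 = 40
The minimum is 40.
One optimal route: Spruce → Elm → Knoll → Grove → Spruce (or its reverse).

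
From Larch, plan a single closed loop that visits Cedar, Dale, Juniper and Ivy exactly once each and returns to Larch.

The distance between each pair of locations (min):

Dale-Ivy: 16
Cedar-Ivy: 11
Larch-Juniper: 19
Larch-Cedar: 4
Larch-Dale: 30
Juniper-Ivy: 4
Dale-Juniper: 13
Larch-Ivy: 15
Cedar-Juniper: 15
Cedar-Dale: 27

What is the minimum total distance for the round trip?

Minimum total distance: 62 min.

With 4 stops there are 4!/2 = 12 distinct round trips (a route and its reverse cost the same).
Larch-Cedar-Dale-Juniper-Ivy-Larch: 4+27+13+4+15 = 63
Larch-Cedar-Dale-Ivy-Juniper-Larch: 4+27+16+4+19 = 70
Larch-Cedar-Juniper-Dale-Ivy-Larch: 4+15+13+16+15 = 63
Larch-Cedar-Juniper-Ivy-Dale-Larch: 4+15+4+16+30 = 69
Larch-Cedar-Ivy-Dale-Juniper-Larch: 4+11+16+13+19 = 63
Larch-Cedar-Ivy-Juniper-Dale-Larch: 4+11+4+13+30 = 62
Larch-Dale-Cedar-Juniper-Ivy-Larch: 30+27+15+4+15 = 91
Larch-Dale-Cedar-Ivy-Juniper-Larch: 30+27+11+4+19 = 91
Larch-Dale-Juniper-Cedar-Ivy-Larch: 30+13+15+11+15 = 84
Larch-Dale-Ivy-Cedar-Juniper-Larch: 30+16+11+15+19 = 91
Larch-Juniper-Cedar-Dale-Ivy-Larch: 19+15+27+16+15 = 92
Larch-Juniper-Dale-Cedar-Ivy-Larch: 19+13+27+11+15 = 85
The minimum is 62.
One optimal route: Larch → Cedar → Ivy → Juniper → Dale → Larch (or its reverse).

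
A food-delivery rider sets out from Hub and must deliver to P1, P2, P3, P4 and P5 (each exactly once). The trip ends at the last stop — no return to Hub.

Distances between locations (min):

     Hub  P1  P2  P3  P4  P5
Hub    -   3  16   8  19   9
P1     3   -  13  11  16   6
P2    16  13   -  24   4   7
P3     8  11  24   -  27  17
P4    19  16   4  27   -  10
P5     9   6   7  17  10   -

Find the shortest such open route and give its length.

Minimum one-way distance = 36 min.

There are 5! = 120 possible orderings.
Hub→P1→P2→P3→P4→P5: 3+13+24+27+10 = 77
Hub→P1→P2→P3→P5→P4: 3+13+24+17+10 = 67
Hub→P1→P2→P4→P3→P5: 3+13+4+27+17 = 64
Hub→P1→P2→P4→P5→P3: 3+13+4+10+17 = 47
Hub→P1→P2→P5→P3→P4: 3+13+7+17+27 = 67
Hub→P1→P2→P5→P4→P3: 3+13+7+10+27 = 60
Hub→P1→P3→P2→P4→P5: 3+11+24+4+10 = 52
Hub→P1→P3→P2→P5→P4: 3+11+24+7+10 = 55
Hub→P1→P3→P4→P2→P5: 3+11+27+4+7 = 52
Hub→P1→P3→P4→P5→P2: 3+11+27+10+7 = 58
Hub→P1→P3→P5→P2→P4: 3+11+17+7+4 = 42
Hub→P1→P3→P5→P4→P2: 3+11+17+10+4 = 45
Hub→P1→P4→P2→P3→P5: 3+16+4+24+17 = 64
Hub→P1→P4→P2→P5→P3: 3+16+4+7+17 = 47
… (106 more)
Hub→P3→P1→P5→P2→P4: 8+11+6+7+4 = 36  ← best
The minimum is 36.
One shortest path: Hub → P3 → P1 → P5 → P2 → P4.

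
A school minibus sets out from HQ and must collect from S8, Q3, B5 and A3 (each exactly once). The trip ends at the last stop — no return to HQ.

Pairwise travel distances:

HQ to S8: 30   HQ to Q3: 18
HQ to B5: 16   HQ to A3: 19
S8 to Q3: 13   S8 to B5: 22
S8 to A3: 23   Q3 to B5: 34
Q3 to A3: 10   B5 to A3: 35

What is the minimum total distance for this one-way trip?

Shortest open route: 61.

There are 4! = 24 possible orderings.
HQ → S8 → Q3 → B5 → A3: 30+13+34+35 = 112
HQ → S8 → Q3 → A3 → B5: 30+13+10+35 = 88
HQ → S8 → B5 → Q3 → A3: 30+22+34+10 = 96
HQ → S8 → B5 → A3 → Q3: 30+22+35+10 = 97
HQ → S8 → A3 → Q3 → B5: 30+23+10+34 = 97
HQ → S8 → A3 → B5 → Q3: 30+23+35+34 = 122
HQ → Q3 → S8 → B5 → A3: 18+13+22+35 = 88
HQ → Q3 → S8 → A3 → B5: 18+13+23+35 = 89
HQ → Q3 → B5 → S8 → A3: 18+34+22+23 = 97
HQ → Q3 → B5 → A3 → S8: 18+34+35+23 = 110
HQ → Q3 → A3 → S8 → B5: 18+10+23+22 = 73
HQ → Q3 → A3 → B5 → S8: 18+10+35+22 = 85
HQ → B5 → S8 → Q3 → A3: 16+22+13+10 = 61
HQ → B5 → S8 → A3 → Q3: 16+22+23+10 = 71
… (10 more)
The minimum is 61.
One shortest path: HQ → B5 → S8 → Q3 → A3.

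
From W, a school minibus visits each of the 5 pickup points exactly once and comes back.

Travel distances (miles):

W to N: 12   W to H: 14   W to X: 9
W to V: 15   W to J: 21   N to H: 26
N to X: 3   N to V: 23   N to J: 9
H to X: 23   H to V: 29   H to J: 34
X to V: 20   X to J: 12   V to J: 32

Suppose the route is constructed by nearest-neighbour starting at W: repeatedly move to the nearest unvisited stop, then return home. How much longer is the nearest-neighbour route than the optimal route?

From W: X=9, N=12, H=14, V=15, J=21 → choose X (9).
From X: N=3, J=12, V=20, H=23 → choose N (3).
From N: J=9, V=23, H=26 → choose J (9).
From J: V=32, H=34 → choose V (32).
From V: H=29 → choose H (29).
NN route W → X → N → J → V → H → W costs 96.
Optimal: W → H → J → N → X → V → W costs 95 (by enumerating all 60 distinct tours).
Excess = 96 − 95 = 1.

Excess over optimum: 1 miles.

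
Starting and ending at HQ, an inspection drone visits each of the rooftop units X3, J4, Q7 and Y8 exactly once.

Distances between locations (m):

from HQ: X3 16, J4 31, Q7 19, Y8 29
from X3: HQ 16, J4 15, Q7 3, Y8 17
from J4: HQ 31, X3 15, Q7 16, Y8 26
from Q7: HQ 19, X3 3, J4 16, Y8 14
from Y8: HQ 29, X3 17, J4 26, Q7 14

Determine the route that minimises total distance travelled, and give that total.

HQ→X3→J4→Q7→Y8→HQ: 16+15+16+14+29 = 90
HQ→X3→J4→Y8→Q7→HQ: 16+15+26+14+19 = 90
HQ→X3→Q7→J4→Y8→HQ: 16+3+16+26+29 = 90
HQ→X3→Q7→Y8→J4→HQ: 16+3+14+26+31 = 90
HQ→X3→Y8→J4→Q7→HQ: 16+17+26+16+19 = 94
HQ→X3→Y8→Q7→J4→HQ: 16+17+14+16+31 = 94
HQ→J4→X3→Q7→Y8→HQ: 31+15+3+14+29 = 92
HQ→J4→X3→Y8→Q7→HQ: 31+15+17+14+19 = 96
HQ→J4→Q7→X3→Y8→HQ: 31+16+3+17+29 = 96
HQ→J4→Y8→X3→Q7→HQ: 31+26+17+3+19 = 96
HQ→Q7→X3→J4→Y8→HQ: 19+3+15+26+29 = 92
HQ→Q7→J4→X3→Y8→HQ: 19+16+15+17+29 = 96
The minimum is 90.
One optimal route: HQ → X3 → J4 → Q7 → Y8 → HQ (or its reverse).

90 m — the shortest possible round trip.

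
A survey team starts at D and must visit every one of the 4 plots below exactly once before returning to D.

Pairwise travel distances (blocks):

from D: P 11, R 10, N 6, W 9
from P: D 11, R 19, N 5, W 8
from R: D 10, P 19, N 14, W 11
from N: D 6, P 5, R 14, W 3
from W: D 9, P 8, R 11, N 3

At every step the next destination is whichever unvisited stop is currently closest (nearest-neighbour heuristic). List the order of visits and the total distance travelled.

D → [N:6 / W:9 / R:10 / P:11] → N (6)
N → [W:3 / P:5 / R:14] → W (3)
W → [P:8 / R:11] → P (8)
P → [R:19] → R (19)
Return R→D: 10.
Total = 6 + 3 + 8 + 19 + 10 = 46.

Total distance 46 blocks via the nearest-neighbour route D → N → W → P → R → D.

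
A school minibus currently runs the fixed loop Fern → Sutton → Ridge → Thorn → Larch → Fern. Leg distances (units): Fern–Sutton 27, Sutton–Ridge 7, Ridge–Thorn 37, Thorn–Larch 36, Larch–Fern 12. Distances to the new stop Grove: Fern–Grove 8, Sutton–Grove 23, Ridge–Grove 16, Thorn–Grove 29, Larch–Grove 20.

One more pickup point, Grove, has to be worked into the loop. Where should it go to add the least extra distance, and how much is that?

Insertion cost between consecutive stops i–j is d(i,Grove) + d(Grove,j) − d(i,j):
  between Fern and Sutton: 8 + 23 − 27 = 4
  between Sutton and Ridge: 23 + 16 − 7 = 32
  between Ridge and Thorn: 16 + 29 − 37 = 8
  between Thorn and Larch: 29 + 20 − 36 = 13
  between Larch and Fern: 20 + 8 − 12 = 16
Cheapest insertion is between Fern and Sutton, adding 4.
New total = 119 + 4 = 123.

+4 — insert Grove between Fern and Sutton.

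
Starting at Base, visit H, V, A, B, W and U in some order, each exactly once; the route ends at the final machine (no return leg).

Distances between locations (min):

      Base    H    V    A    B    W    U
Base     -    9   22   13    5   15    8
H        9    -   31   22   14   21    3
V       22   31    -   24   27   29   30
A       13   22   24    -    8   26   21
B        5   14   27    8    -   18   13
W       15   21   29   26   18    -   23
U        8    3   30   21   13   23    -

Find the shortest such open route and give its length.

There are 6! = 720 possible orderings.
Base → H → V → A → B → W → U: 9+31+24+8+18+23 = 113
Base → H → V → A → B → U → W: 9+31+24+8+13+23 = 108
Base → H → V → A → W → B → U: 9+31+24+26+18+13 = 121
Base → H → V → A → W → U → B: 9+31+24+26+23+13 = 126
Base → H → V → A → U → B → W: 9+31+24+21+13+18 = 116
Base → H → V → A → U → W → B: 9+31+24+21+23+18 = 126
Base → H → V → B → A → W → U: 9+31+27+8+26+23 = 124
Base → H → V → B → A → U → W: 9+31+27+8+21+23 = 119
… (712 more)
Base → U → H → W → B → A → V: 8+3+21+18+8+24 = 82  ← best
The minimum is 82.
One shortest path: Base → U → H → W → B → A → V.

Shortest open route: 82 min.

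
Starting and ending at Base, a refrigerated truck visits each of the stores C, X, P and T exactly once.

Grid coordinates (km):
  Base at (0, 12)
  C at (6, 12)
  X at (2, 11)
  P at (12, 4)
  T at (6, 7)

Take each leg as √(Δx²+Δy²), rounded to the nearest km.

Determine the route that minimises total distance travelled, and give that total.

There are 12 distinct closed tours to check (reversals are equivalent).
Base-C-X-P-T-Base: 6+4+12+7+8 = 37
Base-C-X-T-P-Base: 6+4+6+7+14 = 37
Base-C-P-X-T-Base: 6+10+12+6+8 = 42
Base-C-P-T-X-Base: 6+10+7+6+2 = 31
Base-C-T-X-P-Base: 6+5+6+12+14 = 43
Base-C-T-P-X-Base: 6+5+7+12+2 = 32
Base-X-C-P-T-Base: 2+4+10+7+8 = 31
Base-X-C-T-P-Base: 2+4+5+7+14 = 32
Base-X-P-C-T-Base: 2+12+10+5+8 = 37
Base-X-T-C-P-Base: 2+6+5+10+14 = 37
Base-P-C-X-T-Base: 14+10+4+6+8 = 42
Base-P-X-C-T-Base: 14+12+4+5+8 = 43
The minimum is 31.
One optimal route: Base → C → P → T → X → Base (or its reverse).

31 km — the shortest possible round trip.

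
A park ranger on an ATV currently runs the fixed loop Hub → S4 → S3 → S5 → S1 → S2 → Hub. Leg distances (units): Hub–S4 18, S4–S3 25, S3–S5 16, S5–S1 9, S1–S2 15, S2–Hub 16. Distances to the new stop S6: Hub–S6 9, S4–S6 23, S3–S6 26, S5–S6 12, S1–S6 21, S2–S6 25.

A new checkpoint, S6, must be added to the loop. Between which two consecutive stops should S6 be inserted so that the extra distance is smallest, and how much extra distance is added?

+14 — insert S6 between Hub and S4.

Insertion cost between consecutive stops i–j is d(i,S6) + d(S6,j) − d(i,j):
  between Hub and S4: 9 + 23 − 18 = 14
  between S4 and S3: 23 + 26 − 25 = 24
  between S3 and S5: 26 + 12 − 16 = 22
  between S5 and S1: 12 + 21 − 9 = 24
  between S1 and S2: 21 + 25 − 15 = 31
  between S2 and Hub: 25 + 9 − 16 = 18
Cheapest insertion is between Hub and S4, adding 14.
New total = 99 + 14 = 113.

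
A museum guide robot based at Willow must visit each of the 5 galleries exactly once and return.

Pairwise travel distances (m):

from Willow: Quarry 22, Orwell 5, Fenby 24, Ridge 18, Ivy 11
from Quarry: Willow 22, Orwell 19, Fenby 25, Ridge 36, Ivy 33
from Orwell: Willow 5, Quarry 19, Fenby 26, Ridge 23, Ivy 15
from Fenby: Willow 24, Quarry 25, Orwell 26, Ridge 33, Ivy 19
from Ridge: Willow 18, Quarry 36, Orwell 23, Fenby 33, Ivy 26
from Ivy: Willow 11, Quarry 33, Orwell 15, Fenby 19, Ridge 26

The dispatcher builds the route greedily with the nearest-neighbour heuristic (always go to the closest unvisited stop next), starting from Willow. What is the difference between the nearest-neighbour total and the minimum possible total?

From Willow: Orwell=5, Ivy=11, Ridge=18, Quarry=22, Fenby=24 → choose Orwell (5).
From Orwell: Ivy=15, Quarry=19, Ridge=23, Fenby=26 → choose Ivy (15).
From Ivy: Fenby=19, Ridge=26, Quarry=33 → choose Fenby (19).
From Fenby: Quarry=25, Ridge=33 → choose Quarry (25).
From Quarry: Ridge=36 → choose Ridge (36).
NN route Willow → Orwell → Ivy → Fenby → Quarry → Ridge → Willow costs 118.
Optimal: Willow → Orwell → Quarry → Fenby → Ivy → Ridge → Willow costs 112 (by enumerating all 60 distinct tours).
Excess = 118 − 112 = 6.

6 m longer than the optimal tour.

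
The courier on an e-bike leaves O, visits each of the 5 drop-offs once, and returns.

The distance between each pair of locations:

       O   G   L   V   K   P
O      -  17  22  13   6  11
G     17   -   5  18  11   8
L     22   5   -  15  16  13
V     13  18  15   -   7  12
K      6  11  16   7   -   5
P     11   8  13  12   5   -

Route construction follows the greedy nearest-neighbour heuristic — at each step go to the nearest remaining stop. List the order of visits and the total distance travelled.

52 along O → K → P → G → L → V → O.

At O the remaining stops are K 6, P 11, V 13, G 17, L 22; go to K.
At K the remaining stops are P 5, V 7, G 11, L 16; go to P.
At P the remaining stops are G 8, V 12, L 13; go to G.
At G the remaining stops are L 5, V 18; go to L.
At L the remaining stops are V 15; go to V.
Return V→O: 13.
Total = 6 + 5 + 8 + 5 + 15 + 13 = 52.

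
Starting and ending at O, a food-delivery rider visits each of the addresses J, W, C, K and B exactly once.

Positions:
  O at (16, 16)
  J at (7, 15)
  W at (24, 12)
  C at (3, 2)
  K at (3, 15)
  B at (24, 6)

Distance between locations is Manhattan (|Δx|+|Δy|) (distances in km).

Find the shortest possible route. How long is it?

With 5 stops there are 5!/2 = 60 distinct round trips (a route and its reverse cost the same).
O-J-W-C-K-B-O: 10+20+31+13+30+18 = 122
O-J-W-C-B-K-O: 10+20+31+25+30+14 = 130
O-J-W-K-C-B-O: 10+20+24+13+25+18 = 110
O-J-W-K-B-C-O: 10+20+24+30+25+27 = 136
O-J-W-B-C-K-O: 10+20+6+25+13+14 = 88
O-J-W-B-K-C-O: 10+20+6+30+13+27 = 106
O-J-C-W-K-B-O: 10+17+31+24+30+18 = 130
O-J-C-W-B-K-O: 10+17+31+6+30+14 = 108
O-J-C-K-W-B-O: 10+17+13+24+6+18 = 88
O-J-C-K-B-W-O: 10+17+13+30+6+12 = 88
O-J-C-B-W-K-O: 10+17+25+6+24+14 = 96
O-J-C-B-K-W-O: 10+17+25+30+24+12 = 118
O-J-K-W-C-B-O: 10+4+24+31+25+18 = 112
O-J-K-W-B-C-O: 10+4+24+6+25+27 = 96
… (46 more)
O-J-K-C-B-W-O: 10+4+13+25+6+12 = 70  ← best
The minimum is 70.
One optimal route: O → J → K → C → B → W → O (or its reverse).

Minimum total distance: 70 km.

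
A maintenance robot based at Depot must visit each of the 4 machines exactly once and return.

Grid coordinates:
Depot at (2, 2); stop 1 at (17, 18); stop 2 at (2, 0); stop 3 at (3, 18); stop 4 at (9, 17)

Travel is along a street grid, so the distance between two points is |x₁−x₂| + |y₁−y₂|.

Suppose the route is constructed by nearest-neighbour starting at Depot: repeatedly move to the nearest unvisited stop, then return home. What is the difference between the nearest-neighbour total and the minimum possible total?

Depot: stop 2=2, stop 3=17, stop 4=22, stop 1=31 ⇒ stop 2
stop 2: stop 3=19, stop 4=24, stop 1=33 ⇒ stop 3
stop 3: stop 4=7, stop 1=14 ⇒ stop 4
stop 4: stop 1=9 ⇒ stop 1
NN route Depot → stop 2 → stop 3 → stop 4 → stop 1 → Depot costs 68.
Optimal: Depot → stop 2 → stop 3 → stop 1 → stop 4 → Depot costs 66 (by enumerating all 12 distinct tours).
Excess = 68 − 66 = 2.

2 longer than the optimal tour.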